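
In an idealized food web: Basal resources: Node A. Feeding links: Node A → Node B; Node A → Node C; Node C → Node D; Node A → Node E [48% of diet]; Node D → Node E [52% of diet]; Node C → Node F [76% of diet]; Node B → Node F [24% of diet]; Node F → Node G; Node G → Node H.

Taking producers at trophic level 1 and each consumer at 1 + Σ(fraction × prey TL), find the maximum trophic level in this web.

Node B: 1 + 1 = 2
Node C: 1 + 1 = 2
Node D: 1 + 2 = 3
Node E: 1 + (0.48×1 + 0.52×3) = 3.04
Node F: 1 + (0.76×2 + 0.24×2) = 3
Node G: 1 + 3 = 4
Node H: 1 + 4 = 5

5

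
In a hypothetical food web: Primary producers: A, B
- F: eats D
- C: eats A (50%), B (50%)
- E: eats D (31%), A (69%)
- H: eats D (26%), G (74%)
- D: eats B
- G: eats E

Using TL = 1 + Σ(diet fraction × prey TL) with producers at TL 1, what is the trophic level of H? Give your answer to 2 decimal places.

3.97

C: 1 + (0.5×1 + 0.5×1) = 2
D: 1 + 1 = 2
E: 1 + (0.31×2 + 0.69×1) = 2.31
F: 1 + 2 = 3
G: 1 + 2.31 = 3.31
H: 1 + (0.26×2 + 0.74×3.31) = 3.9694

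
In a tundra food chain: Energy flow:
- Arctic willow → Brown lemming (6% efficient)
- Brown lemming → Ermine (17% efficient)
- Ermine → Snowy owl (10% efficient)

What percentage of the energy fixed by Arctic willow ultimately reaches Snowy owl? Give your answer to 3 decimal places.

Product of link efficiencies: 0.06 × 0.17 × 0.1 = 0.00102
As a percentage: 0.00102 × 100 = 0.102%

0.102%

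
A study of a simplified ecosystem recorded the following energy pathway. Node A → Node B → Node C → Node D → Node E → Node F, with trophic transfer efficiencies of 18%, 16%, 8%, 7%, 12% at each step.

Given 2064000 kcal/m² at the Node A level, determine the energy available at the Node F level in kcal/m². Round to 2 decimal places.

39.95 kcal/m²

Node B: 2064000 × 0.18 = 371520 kcal/m²
Node C: 371520 × 0.16 = 59443.2 kcal/m²
Node D: 59443.2 × 0.08 = 4755.456 kcal/m²
Node E: 4755.456 × 0.07 = 332.88192 kcal/m²
Node F: 332.88192 × 0.12 = 39.9458304 kcal/m²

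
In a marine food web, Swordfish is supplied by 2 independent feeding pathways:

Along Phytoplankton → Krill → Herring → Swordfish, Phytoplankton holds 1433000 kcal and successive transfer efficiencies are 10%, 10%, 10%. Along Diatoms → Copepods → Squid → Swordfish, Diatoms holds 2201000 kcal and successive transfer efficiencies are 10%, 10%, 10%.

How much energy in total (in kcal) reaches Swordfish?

Via Phytoplankton: 1433000 × 0.1 × 0.1 × 0.1 = 1433 kcal
Via Diatoms: 2201000 × 0.1 × 0.1 × 0.1 = 2201 kcal
Total at Swordfish: 1433 + 2201 = 3634 kcal

3634 kcal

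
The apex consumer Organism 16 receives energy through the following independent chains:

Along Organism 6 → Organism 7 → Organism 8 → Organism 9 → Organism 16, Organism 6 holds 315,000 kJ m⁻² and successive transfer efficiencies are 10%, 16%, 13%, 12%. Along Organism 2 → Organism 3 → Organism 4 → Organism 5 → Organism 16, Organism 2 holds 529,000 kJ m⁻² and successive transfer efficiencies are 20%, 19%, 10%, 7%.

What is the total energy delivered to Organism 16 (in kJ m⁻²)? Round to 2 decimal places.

219.34 kJ m⁻²

Via Organism 6: 315000 × 0.1 × 0.16 × 0.13 × 0.12 = 78.624 kJ m⁻²
Via Organism 2: 529000 × 0.2 × 0.19 × 0.1 × 0.07 = 140.714 kJ m⁻²
Total at Organism 16: 78.624 + 140.714 = 219.338 kJ m⁻²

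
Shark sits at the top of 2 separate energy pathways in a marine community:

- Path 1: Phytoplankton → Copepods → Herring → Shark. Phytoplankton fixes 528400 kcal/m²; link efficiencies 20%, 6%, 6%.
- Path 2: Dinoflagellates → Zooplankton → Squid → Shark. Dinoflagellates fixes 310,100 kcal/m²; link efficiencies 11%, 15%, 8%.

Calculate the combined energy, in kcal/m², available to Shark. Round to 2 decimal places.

Path 1: 528400 × 0.2 × 0.06 × 0.06 = 380.448 kcal/m²
Path 2: 310100 × 0.11 × 0.15 × 0.08 = 409.332 kcal/m²
Total at Shark: 380.448 + 409.332 = 789.78 kcal/m²

789.78 kcal/m²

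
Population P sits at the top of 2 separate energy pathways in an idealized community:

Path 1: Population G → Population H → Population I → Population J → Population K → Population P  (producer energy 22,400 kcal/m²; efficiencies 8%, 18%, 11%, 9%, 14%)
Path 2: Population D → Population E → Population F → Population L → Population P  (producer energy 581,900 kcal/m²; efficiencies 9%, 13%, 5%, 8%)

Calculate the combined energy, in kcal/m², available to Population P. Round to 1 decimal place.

27.7 kcal/m²

Path 1: 22400 × 0.08 × 0.18 × 0.11 × 0.09 × 0.14 = 0.44706816 kcal/m²
Path 2: 581900 × 0.09 × 0.13 × 0.05 × 0.08 = 27.23292 kcal/m²
Total at Population P: 0.44706816 + 27.23292 = 27.67998816 kcal/m²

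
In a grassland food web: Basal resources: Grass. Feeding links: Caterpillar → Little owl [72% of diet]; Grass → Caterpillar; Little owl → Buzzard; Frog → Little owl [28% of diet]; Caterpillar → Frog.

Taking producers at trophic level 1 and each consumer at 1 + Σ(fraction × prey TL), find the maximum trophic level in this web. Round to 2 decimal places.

4.28

Caterpillar: 1 + 1 = 2
Frog: 1 + 2 = 3
Little owl: 1 + (0.72×2 + 0.28×3) = 3.28
Buzzard: 1 + 3.28 = 4.28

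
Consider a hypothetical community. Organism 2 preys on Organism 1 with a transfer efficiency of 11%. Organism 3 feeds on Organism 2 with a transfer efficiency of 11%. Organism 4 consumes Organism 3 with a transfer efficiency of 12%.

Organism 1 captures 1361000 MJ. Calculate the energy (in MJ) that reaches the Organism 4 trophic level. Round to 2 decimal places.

1976.17 MJ

Organism 2: 1361000 × 0.11 = 149710 MJ
Organism 3: 149710 × 0.11 = 16468.1 MJ
Organism 4: 16468.1 × 0.12 = 1976.172 MJ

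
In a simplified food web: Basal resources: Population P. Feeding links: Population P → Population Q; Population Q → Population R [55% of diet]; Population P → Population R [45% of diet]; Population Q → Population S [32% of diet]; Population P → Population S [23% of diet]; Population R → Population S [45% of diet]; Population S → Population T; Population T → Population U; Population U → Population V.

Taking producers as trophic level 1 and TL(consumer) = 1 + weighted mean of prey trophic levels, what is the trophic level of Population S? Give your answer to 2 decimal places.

Population Q: 1 + 1 = 2
Population R: 1 + (0.55×2 + 0.45×1) = 2.55
Population S: 1 + (0.32×2 + 0.23×1 + 0.45×2.55) = 3.0175
Population T: 1 + 3.0175 = 4.0175
Population U: 1 + 4.0175 = 5.0175
Population V: 1 + 5.0175 = 6.0175

3.02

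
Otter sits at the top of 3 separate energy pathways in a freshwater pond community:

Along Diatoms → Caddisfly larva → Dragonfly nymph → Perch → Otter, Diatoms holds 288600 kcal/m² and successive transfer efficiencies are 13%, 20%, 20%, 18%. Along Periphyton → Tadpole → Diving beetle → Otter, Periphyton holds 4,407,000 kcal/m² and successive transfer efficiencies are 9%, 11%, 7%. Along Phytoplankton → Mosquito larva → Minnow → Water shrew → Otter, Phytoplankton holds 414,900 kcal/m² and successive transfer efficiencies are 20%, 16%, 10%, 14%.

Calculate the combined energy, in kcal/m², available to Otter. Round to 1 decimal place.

3510.1 kcal/m²

Via Diatoms: 288600 × 0.13 × 0.2 × 0.2 × 0.18 = 270.1296 kcal/m²
Via Periphyton: 4407000 × 0.09 × 0.11 × 0.07 = 3054.051 kcal/m²
Via Phytoplankton: 414900 × 0.2 × 0.16 × 0.1 × 0.14 = 185.8752 kcal/m²
Total at Otter: 270.1296 + 3054.051 + 185.8752 = 3510.0558 kcal/m²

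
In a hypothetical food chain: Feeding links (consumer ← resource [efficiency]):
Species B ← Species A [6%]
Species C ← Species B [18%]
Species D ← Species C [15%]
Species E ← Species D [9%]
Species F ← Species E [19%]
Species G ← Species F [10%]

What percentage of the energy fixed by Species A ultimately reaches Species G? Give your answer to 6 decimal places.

Product of link efficiencies: 0.06 × 0.18 × 0.15 × 0.09 × 0.19 × 0.1 = 0.0000027702
As a percentage: 0.0000027702 × 100 = 0.000277%

0.000277%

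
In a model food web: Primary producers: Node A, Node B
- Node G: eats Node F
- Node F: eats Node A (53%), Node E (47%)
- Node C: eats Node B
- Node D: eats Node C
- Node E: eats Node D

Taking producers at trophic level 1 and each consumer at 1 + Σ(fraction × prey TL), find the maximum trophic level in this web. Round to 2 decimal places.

Node C: 1 + 1 = 2
Node D: 1 + 2 = 3
Node E: 1 + 3 = 4
Node F: 1 + (0.53×1 + 0.47×4) = 3.41
Node G: 1 + 3.41 = 4.41

4.41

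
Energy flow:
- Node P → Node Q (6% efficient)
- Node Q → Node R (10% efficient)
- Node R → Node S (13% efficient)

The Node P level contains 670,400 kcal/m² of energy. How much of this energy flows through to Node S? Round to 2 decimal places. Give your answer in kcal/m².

522.91 kcal/m²

Node Q: 670400 × 0.06 = 40224 kcal/m²
Node R: 40224 × 0.1 = 4022.4 kcal/m²
Node S: 4022.4 × 0.13 = 522.912 kcal/m²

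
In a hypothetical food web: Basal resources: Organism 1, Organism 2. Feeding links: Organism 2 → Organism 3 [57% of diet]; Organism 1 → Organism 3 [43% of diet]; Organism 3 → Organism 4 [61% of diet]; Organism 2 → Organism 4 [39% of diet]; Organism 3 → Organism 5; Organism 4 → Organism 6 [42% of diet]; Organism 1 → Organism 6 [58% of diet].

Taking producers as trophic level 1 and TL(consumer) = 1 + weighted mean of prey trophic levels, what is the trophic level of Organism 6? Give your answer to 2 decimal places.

2.68

Organism 3: 1 + (0.57×1 + 0.43×1) = 2
Organism 4: 1 + (0.61×2 + 0.39×1) = 2.61
Organism 5: 1 + 2 = 3
Organism 6: 1 + (0.42×2.61 + 0.58×1) = 2.6762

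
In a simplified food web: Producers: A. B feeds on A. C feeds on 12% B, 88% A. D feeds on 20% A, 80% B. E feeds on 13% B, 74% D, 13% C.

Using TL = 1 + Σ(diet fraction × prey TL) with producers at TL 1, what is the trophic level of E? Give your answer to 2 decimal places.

B: 1 + 1 = 2
C: 1 + (0.12×2 + 0.88×1) = 2.12
D: 1 + (0.2×1 + 0.8×2) = 2.8
E: 1 + (0.13×2 + 0.74×2.8 + 0.13×2.12) = 3.6076

3.61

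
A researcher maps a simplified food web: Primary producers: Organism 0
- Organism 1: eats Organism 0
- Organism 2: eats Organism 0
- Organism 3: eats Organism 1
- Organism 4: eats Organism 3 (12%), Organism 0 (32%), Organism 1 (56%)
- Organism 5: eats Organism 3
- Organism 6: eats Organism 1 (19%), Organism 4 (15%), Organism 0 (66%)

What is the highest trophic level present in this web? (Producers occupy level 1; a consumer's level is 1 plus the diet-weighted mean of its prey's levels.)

4

Organism 1: 1 + 1 = 2
Organism 2: 1 + 1 = 2
Organism 3: 1 + 2 = 3
Organism 4: 1 + (0.12×3 + 0.32×1 + 0.56×2) = 2.8
Organism 5: 1 + 3 = 4
Organism 6: 1 + (0.19×2 + 0.15×2.8 + 0.66×1) = 2.46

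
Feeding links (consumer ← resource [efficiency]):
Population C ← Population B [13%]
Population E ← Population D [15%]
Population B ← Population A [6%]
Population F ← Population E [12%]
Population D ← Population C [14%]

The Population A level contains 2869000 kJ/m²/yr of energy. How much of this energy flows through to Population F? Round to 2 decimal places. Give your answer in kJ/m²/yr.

Population B: 2869000 × 0.06 = 172140 kJ/m²/yr
Population C: 172140 × 0.13 = 22378.2 kJ/m²/yr
Population D: 22378.2 × 0.14 = 3132.948 kJ/m²/yr
Population E: 3132.948 × 0.15 = 469.9422 kJ/m²/yr
Population F: 469.9422 × 0.12 = 56.393064 kJ/m²/yr

56.39 kJ/m²/yr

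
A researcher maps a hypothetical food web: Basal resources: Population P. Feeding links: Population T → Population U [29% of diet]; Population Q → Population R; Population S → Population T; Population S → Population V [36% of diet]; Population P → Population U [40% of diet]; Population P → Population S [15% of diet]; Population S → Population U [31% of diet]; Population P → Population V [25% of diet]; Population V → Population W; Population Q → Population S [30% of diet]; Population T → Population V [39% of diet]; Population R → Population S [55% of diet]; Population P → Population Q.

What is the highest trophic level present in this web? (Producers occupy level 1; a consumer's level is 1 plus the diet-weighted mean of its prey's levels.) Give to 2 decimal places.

5.19

Population Q: 1 + 1 = 2
Population R: 1 + 2 = 3
Population S: 1 + (0.15×1 + 0.3×2 + 0.55×3) = 3.4
Population T: 1 + 3.4 = 4.4
Population U: 1 + (0.29×4.4 + 0.31×3.4 + 0.4×1) = 3.73
Population V: 1 + (0.39×4.4 + 0.36×3.4 + 0.25×1) = 4.19
Population W: 1 + 4.19 = 5.19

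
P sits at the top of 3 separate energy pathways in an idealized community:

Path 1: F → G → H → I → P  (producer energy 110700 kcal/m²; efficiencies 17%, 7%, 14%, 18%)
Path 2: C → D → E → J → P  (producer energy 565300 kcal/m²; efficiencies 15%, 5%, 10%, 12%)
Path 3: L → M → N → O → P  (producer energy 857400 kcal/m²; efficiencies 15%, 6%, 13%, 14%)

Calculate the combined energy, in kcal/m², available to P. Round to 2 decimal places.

Path 1: 110700 × 0.17 × 0.07 × 0.14 × 0.18 = 33.196716 kcal/m²
Path 2: 565300 × 0.15 × 0.05 × 0.1 × 0.12 = 50.877 kcal/m²
Path 3: 857400 × 0.15 × 0.06 × 0.13 × 0.14 = 140.44212 kcal/m²
Total at P: 33.196716 + 50.877 + 140.44212 = 224.515836 kcal/m²

224.52 kcal/m²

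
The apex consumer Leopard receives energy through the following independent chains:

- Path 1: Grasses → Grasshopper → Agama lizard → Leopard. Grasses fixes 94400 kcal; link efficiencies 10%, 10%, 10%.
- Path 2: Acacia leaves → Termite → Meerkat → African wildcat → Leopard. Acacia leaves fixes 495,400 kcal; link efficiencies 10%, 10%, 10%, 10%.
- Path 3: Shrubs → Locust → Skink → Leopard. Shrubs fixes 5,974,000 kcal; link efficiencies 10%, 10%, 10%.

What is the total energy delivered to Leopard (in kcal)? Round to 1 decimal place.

Path 1: 94400 × 0.1 × 0.1 × 0.1 = 94.4 kcal
Path 2: 495400 × 0.1 × 0.1 × 0.1 × 0.1 = 49.54 kcal
Path 3: 5974000 × 0.1 × 0.1 × 0.1 = 5974 kcal
Total at Leopard: 94.4 + 49.54 + 5974 = 6117.94 kcal

6117.9 kcal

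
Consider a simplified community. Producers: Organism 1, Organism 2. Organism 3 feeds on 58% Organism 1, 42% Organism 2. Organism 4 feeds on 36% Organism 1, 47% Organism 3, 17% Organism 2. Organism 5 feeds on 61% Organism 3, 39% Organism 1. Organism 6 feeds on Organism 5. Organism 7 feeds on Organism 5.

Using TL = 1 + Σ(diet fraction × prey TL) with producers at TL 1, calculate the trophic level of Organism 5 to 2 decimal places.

Organism 3: 1 + (0.58×1 + 0.42×1) = 2
Organism 4: 1 + (0.36×1 + 0.47×2 + 0.17×1) = 2.47
Organism 5: 1 + (0.61×2 + 0.39×1) = 2.61
Organism 6: 1 + 2.61 = 3.61
Organism 7: 1 + 2.61 = 3.61

2.61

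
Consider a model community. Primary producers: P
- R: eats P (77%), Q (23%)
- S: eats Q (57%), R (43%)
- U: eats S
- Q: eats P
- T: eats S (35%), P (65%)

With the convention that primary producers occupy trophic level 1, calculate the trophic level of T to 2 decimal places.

2.73

Q: 1 + 1 = 2
R: 1 + (0.77×1 + 0.23×2) = 2.23
S: 1 + (0.57×2 + 0.43×2.23) = 3.0989
T: 1 + (0.35×3.0989 + 0.65×1) = 2.734615
U: 1 + 3.0989 = 4.0989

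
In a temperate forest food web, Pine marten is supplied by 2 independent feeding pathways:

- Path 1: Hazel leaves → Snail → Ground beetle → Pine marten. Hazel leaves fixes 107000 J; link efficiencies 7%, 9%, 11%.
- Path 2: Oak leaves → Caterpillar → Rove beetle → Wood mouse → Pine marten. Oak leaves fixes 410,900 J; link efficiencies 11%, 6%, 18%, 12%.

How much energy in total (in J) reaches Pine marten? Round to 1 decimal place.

Path 1: 107000 × 0.07 × 0.09 × 0.11 = 74.151 J
Path 2: 410900 × 0.11 × 0.06 × 0.18 × 0.12 = 58.577904 J
Total at Pine marten: 74.151 + 58.577904 = 132.728904 J

132.7 J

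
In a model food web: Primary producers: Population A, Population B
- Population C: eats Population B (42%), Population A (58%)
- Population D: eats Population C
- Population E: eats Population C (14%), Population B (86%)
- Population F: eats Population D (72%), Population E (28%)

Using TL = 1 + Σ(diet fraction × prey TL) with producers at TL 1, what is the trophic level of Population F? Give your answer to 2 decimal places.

Population C: 1 + (0.42×1 + 0.58×1) = 2
Population D: 1 + 2 = 3
Population E: 1 + (0.14×2 + 0.86×1) = 2.14
Population F: 1 + (0.72×3 + 0.28×2.14) = 3.7592

3.76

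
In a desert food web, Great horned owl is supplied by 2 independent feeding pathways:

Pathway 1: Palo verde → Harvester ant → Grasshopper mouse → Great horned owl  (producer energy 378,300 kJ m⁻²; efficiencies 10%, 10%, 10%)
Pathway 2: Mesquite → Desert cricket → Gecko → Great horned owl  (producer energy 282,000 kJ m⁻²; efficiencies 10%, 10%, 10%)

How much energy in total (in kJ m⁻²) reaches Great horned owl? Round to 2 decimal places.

Pathway 1: 378300 × 0.1 × 0.1 × 0.1 = 378.3 kJ m⁻²
Pathway 2: 282000 × 0.1 × 0.1 × 0.1 = 282 kJ m⁻²
Total at Great horned owl: 378.3 + 282 = 660.3 kJ m⁻²

660.30 kJ m⁻²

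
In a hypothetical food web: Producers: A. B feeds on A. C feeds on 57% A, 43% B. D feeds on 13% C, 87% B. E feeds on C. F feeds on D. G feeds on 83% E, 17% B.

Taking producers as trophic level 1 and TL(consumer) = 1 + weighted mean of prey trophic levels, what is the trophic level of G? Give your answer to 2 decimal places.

4.19

B: 1 + 1 = 2
C: 1 + (0.57×1 + 0.43×2) = 2.43
D: 1 + (0.13×2.43 + 0.87×2) = 3.0559
E: 1 + 2.43 = 3.43
F: 1 + 3.0559 = 4.0559
G: 1 + (0.83×3.43 + 0.17×2) = 4.1869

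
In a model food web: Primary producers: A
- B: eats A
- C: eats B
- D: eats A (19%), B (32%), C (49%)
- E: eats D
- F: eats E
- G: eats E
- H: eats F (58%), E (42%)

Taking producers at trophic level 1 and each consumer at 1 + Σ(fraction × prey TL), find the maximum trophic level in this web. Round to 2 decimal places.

5.88

B: 1 + 1 = 2
C: 1 + 2 = 3
D: 1 + (0.19×1 + 0.32×2 + 0.49×3) = 3.3
E: 1 + 3.3 = 4.3
F: 1 + 4.3 = 5.3
G: 1 + 4.3 = 5.3
H: 1 + (0.58×5.3 + 0.42×4.3) = 5.88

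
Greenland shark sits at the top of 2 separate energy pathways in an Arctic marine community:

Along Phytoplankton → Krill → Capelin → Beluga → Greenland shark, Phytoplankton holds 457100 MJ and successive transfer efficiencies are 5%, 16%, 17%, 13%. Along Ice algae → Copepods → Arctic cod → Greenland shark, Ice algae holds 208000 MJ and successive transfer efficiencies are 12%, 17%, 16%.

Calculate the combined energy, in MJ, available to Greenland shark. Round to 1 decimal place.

Via Phytoplankton: 457100 × 0.05 × 0.16 × 0.17 × 0.13 = 80.81528 MJ
Via Ice algae: 208000 × 0.12 × 0.17 × 0.16 = 678.912 MJ
Total at Greenland shark: 80.81528 + 678.912 = 759.72728 MJ

759.7 MJ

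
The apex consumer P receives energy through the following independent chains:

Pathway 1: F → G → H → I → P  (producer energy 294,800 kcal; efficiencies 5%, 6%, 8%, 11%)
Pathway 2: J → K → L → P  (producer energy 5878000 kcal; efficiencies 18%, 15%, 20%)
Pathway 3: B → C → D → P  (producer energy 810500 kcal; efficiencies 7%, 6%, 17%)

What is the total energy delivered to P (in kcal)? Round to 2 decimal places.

32327.68 kcal

Pathway 1: 294800 × 0.05 × 0.06 × 0.08 × 0.11 = 7.78272 kcal
Pathway 2: 5878000 × 0.18 × 0.15 × 0.2 = 31741.2 kcal
Pathway 3: 810500 × 0.07 × 0.06 × 0.17 = 578.697 kcal
Total at P: 7.78272 + 31741.2 + 578.697 = 32327.67972 kcal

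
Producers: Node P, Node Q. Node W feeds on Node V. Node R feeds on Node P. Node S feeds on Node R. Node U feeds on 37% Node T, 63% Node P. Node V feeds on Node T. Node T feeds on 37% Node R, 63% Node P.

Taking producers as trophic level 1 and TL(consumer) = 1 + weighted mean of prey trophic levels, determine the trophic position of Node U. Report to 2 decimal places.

Node R: 1 + 1 = 2
Node S: 1 + 2 = 3
Node T: 1 + (0.37×2 + 0.63×1) = 2.37
Node U: 1 + (0.37×2.37 + 0.63×1) = 2.5069
Node V: 1 + 2.37 = 3.37
Node W: 1 + 3.37 = 4.37

2.51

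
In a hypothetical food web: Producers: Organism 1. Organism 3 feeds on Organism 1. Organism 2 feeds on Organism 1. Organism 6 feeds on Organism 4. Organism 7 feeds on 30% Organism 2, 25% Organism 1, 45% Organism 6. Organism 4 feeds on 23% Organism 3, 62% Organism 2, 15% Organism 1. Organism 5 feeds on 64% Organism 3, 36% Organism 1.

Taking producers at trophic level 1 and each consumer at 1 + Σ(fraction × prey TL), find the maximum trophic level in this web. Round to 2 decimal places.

Organism 2: 1 + 1 = 2
Organism 3: 1 + 1 = 2
Organism 4: 1 + (0.23×2 + 0.62×2 + 0.15×1) = 2.85
Organism 5: 1 + (0.64×2 + 0.36×1) = 2.64
Organism 6: 1 + 2.85 = 3.85
Organism 7: 1 + (0.3×2 + 0.25×1 + 0.45×3.85) = 3.5825

3.85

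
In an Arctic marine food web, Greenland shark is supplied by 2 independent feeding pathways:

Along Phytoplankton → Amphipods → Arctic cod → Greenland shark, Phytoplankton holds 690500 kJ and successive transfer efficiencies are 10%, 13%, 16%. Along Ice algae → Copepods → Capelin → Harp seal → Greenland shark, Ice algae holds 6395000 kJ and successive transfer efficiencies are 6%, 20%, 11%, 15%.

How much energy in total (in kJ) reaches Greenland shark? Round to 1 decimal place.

Via Phytoplankton: 690500 × 0.1 × 0.13 × 0.16 = 1436.24 kJ
Via Ice algae: 6395000 × 0.06 × 0.2 × 0.11 × 0.15 = 1266.21 kJ
Total at Greenland shark: 1436.24 + 1266.21 = 2702.45 kJ

2702.5 kJ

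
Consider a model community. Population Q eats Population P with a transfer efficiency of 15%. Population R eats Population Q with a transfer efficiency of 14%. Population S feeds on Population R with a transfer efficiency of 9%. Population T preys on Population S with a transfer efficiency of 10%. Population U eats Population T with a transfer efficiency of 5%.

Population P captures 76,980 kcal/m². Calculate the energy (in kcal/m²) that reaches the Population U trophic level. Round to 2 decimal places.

0.73 kcal/m²

Population Q: 76980 × 0.15 = 11547 kcal/m²
Population R: 11547 × 0.14 = 1616.58 kcal/m²
Population S: 1616.58 × 0.09 = 145.4922 kcal/m²
Population T: 145.4922 × 0.1 = 14.54922 kcal/m²
Population U: 14.54922 × 0.05 = 0.727461 kcal/m²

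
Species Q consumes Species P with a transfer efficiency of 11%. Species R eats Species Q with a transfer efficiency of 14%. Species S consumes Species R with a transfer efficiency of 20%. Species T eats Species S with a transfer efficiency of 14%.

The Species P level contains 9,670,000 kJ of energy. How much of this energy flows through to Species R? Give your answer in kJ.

Species Q: 9670000 × 0.11 = 1063700 kJ
Species R: 1063700 × 0.14 = 148918 kJ

148918 kJ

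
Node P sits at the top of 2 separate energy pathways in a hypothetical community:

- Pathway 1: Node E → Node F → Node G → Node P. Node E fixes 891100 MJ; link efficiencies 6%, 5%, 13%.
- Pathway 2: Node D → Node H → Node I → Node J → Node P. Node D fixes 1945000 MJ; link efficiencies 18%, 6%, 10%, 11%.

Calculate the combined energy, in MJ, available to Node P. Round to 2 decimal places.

578.60 MJ

Pathway 1: 891100 × 0.06 × 0.05 × 0.13 = 347.529 MJ
Pathway 2: 1945000 × 0.18 × 0.06 × 0.1 × 0.11 = 231.066 MJ
Total at Node P: 347.529 + 231.066 = 578.595 MJ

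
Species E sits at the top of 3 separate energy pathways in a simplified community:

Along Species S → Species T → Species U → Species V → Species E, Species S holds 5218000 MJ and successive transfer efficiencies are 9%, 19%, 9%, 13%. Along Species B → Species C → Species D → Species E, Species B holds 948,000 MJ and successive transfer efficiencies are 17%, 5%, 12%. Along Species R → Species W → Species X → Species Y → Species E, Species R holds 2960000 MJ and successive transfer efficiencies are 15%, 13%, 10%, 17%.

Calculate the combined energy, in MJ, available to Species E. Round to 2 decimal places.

Via Species S: 5218000 × 0.09 × 0.19 × 0.09 × 0.13 = 1043.96526 MJ
Via Species B: 948000 × 0.17 × 0.05 × 0.12 = 966.96 MJ
Via Species R: 2960000 × 0.15 × 0.13 × 0.1 × 0.17 = 981.24 MJ
Total at Species E: 1043.96526 + 966.96 + 981.24 = 2992.16526 MJ

2992.17 MJ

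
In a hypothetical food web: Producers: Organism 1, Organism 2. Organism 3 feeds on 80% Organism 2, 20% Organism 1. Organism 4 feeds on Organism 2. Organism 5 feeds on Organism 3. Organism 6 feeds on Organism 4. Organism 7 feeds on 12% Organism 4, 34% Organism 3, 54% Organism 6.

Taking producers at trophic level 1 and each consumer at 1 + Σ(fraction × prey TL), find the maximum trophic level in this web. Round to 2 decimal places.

3.54

Organism 3: 1 + (0.8×1 + 0.2×1) = 2
Organism 4: 1 + 1 = 2
Organism 5: 1 + 2 = 3
Organism 6: 1 + 2 = 3
Organism 7: 1 + (0.12×2 + 0.34×2 + 0.54×3) = 3.54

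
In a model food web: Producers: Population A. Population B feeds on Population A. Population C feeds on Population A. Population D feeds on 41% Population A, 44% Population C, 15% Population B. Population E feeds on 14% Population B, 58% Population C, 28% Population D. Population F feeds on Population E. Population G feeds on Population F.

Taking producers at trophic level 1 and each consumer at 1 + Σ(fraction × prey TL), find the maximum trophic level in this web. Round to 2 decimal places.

5.17

Population B: 1 + 1 = 2
Population C: 1 + 1 = 2
Population D: 1 + (0.41×1 + 0.44×2 + 0.15×2) = 2.59
Population E: 1 + (0.14×2 + 0.58×2 + 0.28×2.59) = 3.1652
Population F: 1 + 3.1652 = 4.1652
Population G: 1 + 4.1652 = 5.1652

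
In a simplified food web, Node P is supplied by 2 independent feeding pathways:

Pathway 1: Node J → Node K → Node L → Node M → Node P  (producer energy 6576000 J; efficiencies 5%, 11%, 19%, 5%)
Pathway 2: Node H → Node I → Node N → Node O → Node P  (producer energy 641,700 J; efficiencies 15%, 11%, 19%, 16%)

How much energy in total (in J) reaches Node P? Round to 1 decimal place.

665.5 J

Pathway 1: 6576000 × 0.05 × 0.11 × 0.19 × 0.05 = 343.596 J
Pathway 2: 641700 × 0.15 × 0.11 × 0.19 × 0.16 = 321.87672 J
Total at Node P: 343.596 + 321.87672 = 665.47272 J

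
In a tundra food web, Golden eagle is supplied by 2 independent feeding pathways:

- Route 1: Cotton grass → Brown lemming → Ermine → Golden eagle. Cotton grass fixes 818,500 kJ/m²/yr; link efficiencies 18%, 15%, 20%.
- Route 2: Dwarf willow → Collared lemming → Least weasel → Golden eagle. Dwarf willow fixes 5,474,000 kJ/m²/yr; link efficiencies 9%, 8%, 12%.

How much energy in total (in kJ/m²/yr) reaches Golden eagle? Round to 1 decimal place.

9149.4 kJ/m²/yr

Route 1: 818500 × 0.18 × 0.15 × 0.2 = 4419.9 kJ/m²/yr
Route 2: 5474000 × 0.09 × 0.08 × 0.12 = 4729.536 kJ/m²/yr
Total at Golden eagle: 4419.9 + 4729.536 = 9149.436 kJ/m²/yr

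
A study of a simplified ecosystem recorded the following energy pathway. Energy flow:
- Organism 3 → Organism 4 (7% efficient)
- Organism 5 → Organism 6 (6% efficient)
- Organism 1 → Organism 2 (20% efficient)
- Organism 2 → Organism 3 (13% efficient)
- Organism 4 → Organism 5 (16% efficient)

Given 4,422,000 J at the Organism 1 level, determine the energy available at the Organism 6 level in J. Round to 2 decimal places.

77.26 J

Organism 2: 4422000 × 0.2 = 884400 J
Organism 3: 884400 × 0.13 = 114972 J
Organism 4: 114972 × 0.07 = 8048.04 J
Organism 5: 8048.04 × 0.16 = 1287.6864 J
Organism 6: 1287.6864 × 0.06 = 77.261184 J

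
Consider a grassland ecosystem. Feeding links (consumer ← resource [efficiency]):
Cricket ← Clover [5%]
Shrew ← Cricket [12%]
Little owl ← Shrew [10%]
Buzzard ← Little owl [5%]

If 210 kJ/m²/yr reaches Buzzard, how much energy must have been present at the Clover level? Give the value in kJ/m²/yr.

Cumulative transfer efficiency: 0.05 × 0.12 × 0.1 × 0.05 = 0.00003
Clover energy = 210 / 0.00003 = 7000000 kJ/m²/yr

7000000 kJ/m²/yr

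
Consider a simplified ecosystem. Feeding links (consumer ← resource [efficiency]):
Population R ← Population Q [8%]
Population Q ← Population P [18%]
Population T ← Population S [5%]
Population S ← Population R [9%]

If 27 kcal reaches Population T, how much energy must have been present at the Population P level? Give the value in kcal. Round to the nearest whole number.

Cumulative transfer efficiency: 0.18 × 0.08 × 0.09 × 0.05 = 0.0000648
Population P energy = 27 / 0.0000648 = 416667 kcal

416667 kcal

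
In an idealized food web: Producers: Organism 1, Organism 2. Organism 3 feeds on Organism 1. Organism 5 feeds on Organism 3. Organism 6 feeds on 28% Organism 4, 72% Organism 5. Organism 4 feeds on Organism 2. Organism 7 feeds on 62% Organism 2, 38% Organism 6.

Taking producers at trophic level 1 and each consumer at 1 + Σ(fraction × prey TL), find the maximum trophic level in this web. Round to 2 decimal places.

Organism 3: 1 + 1 = 2
Organism 4: 1 + 1 = 2
Organism 5: 1 + 2 = 3
Organism 6: 1 + (0.28×2 + 0.72×3) = 3.72
Organism 7: 1 + (0.62×1 + 0.38×3.72) = 3.0336

3.72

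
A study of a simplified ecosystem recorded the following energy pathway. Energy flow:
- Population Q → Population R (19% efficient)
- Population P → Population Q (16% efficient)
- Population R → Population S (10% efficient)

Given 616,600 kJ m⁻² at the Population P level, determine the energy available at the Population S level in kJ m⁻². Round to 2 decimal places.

Population Q: 616600 × 0.16 = 98656 kJ m⁻²
Population R: 98656 × 0.19 = 18744.64 kJ m⁻²
Population S: 18744.64 × 0.1 = 1874.464 kJ m⁻²

1874.46 kJ m⁻²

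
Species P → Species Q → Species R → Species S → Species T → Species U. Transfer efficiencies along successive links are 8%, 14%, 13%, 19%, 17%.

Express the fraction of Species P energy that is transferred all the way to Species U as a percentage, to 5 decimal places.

0.00470%

Product of link efficiencies: 0.08 × 0.14 × 0.13 × 0.19 × 0.17 = 0.0000470288
As a percentage: 0.0000470288 × 100 = 0.00470%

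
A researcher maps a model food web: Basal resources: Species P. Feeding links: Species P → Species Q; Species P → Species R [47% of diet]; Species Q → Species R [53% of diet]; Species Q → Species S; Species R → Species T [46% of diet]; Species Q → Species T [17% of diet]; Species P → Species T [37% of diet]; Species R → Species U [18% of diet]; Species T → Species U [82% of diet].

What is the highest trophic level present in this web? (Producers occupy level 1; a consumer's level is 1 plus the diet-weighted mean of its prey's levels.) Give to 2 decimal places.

Species Q: 1 + 1 = 2
Species R: 1 + (0.47×1 + 0.53×2) = 2.53
Species S: 1 + 2 = 3
Species T: 1 + (0.46×2.53 + 0.17×2 + 0.37×1) = 2.8738
Species U: 1 + (0.18×2.53 + 0.82×2.8738) = 3.811916

3.81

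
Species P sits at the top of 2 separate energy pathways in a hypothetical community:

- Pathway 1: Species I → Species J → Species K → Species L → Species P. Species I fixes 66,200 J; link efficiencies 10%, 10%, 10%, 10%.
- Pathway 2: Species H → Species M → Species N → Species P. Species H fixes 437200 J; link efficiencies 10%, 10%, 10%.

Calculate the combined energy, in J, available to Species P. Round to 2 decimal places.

Pathway 1: 66200 × 0.1 × 0.1 × 0.1 × 0.1 = 6.62 J
Pathway 2: 437200 × 0.1 × 0.1 × 0.1 = 437.2 J
Total at Species P: 6.62 + 437.2 = 443.82 J

443.82 J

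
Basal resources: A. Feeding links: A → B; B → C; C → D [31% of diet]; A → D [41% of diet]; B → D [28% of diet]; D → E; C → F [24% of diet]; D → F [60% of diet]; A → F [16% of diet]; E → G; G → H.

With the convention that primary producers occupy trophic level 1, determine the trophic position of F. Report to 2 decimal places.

3.62

B: 1 + 1 = 2
C: 1 + 2 = 3
D: 1 + (0.31×3 + 0.41×1 + 0.28×2) = 2.9
E: 1 + 2.9 = 3.9
F: 1 + (0.24×3 + 0.6×2.9 + 0.16×1) = 3.62
G: 1 + 3.9 = 4.9
H: 1 + 4.9 = 5.9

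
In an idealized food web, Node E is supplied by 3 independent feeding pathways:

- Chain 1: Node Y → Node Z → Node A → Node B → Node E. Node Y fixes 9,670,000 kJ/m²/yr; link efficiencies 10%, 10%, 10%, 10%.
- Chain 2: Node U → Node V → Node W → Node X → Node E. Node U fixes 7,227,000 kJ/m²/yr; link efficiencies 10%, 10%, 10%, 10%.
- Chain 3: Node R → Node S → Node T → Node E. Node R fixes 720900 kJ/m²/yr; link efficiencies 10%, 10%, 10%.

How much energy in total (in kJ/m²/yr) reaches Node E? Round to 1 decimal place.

2410.6 kJ/m²/yr

Chain 1: 9670000 × 0.1 × 0.1 × 0.1 × 0.1 = 967 kJ/m²/yr
Chain 2: 7227000 × 0.1 × 0.1 × 0.1 × 0.1 = 722.7 kJ/m²/yr
Chain 3: 720900 × 0.1 × 0.1 × 0.1 = 720.9 kJ/m²/yr
Total at Node E: 967 + 722.7 + 720.9 = 2410.6 kJ/m²/yr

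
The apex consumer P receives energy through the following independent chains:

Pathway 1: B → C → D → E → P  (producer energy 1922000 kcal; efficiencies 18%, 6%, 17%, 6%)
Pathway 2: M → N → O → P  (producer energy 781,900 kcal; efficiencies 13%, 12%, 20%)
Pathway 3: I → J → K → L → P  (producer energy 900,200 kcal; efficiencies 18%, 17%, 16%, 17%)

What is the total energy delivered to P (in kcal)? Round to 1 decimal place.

3400.5 kcal

Pathway 1: 1922000 × 0.18 × 0.06 × 0.17 × 0.06 = 211.72752 kcal
Pathway 2: 781900 × 0.13 × 0.12 × 0.2 = 2439.528 kcal
Pathway 3: 900200 × 0.18 × 0.17 × 0.16 × 0.17 = 749.254464 kcal
Total at P: 211.72752 + 2439.528 + 749.254464 = 3400.509984 kcal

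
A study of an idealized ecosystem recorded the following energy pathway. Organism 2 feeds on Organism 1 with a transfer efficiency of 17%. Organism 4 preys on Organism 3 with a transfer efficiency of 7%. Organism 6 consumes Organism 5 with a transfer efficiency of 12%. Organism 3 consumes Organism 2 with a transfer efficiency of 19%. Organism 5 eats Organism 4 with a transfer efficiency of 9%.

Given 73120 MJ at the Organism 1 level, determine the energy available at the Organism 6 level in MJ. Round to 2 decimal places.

Organism 2: 73120 × 0.17 = 12430.4 MJ
Organism 3: 12430.4 × 0.19 = 2361.776 MJ
Organism 4: 2361.776 × 0.07 = 165.32432 MJ
Organism 5: 165.32432 × 0.09 = 14.8791888 MJ
Organism 6: 14.8791888 × 0.12 = 1.785502656 MJ

1.79 MJ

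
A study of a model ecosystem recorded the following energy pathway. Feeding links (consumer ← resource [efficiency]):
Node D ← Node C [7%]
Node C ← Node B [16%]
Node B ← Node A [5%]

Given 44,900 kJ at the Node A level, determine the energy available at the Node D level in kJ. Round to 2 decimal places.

Node B: 44900 × 0.05 = 2245 kJ
Node C: 2245 × 0.16 = 359.2 kJ
Node D: 359.2 × 0.07 = 25.144 kJ

25.14 kJ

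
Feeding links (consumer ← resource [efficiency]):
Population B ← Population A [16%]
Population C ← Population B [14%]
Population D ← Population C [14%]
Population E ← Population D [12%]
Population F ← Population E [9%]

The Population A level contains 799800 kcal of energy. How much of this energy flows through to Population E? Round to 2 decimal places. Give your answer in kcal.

Population B: 799800 × 0.16 = 127968 kcal
Population C: 127968 × 0.14 = 17915.52 kcal
Population D: 17915.52 × 0.14 = 2508.1728 kcal
Population E: 2508.1728 × 0.12 = 300.980736 kcal

300.98 kcal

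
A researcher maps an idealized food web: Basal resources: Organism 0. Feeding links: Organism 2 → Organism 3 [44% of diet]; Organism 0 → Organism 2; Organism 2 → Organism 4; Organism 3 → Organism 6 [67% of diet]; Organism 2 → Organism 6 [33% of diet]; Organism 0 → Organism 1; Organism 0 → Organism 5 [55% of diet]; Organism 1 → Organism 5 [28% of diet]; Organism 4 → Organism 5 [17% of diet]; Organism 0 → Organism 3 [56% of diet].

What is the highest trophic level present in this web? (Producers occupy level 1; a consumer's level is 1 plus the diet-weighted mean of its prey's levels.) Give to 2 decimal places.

3.29

Organism 1: 1 + 1 = 2
Organism 2: 1 + 1 = 2
Organism 3: 1 + (0.44×2 + 0.56×1) = 2.44
Organism 4: 1 + 2 = 3
Organism 5: 1 + (0.55×1 + 0.28×2 + 0.17×3) = 2.62
Organism 6: 1 + (0.67×2.44 + 0.33×2) = 3.2948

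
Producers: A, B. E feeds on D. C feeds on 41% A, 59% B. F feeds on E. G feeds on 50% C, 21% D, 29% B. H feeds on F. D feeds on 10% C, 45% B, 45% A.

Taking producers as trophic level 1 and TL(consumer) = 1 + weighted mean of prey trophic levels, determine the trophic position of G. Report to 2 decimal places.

2.73

C: 1 + (0.41×1 + 0.59×1) = 2
D: 1 + (0.1×2 + 0.45×1 + 0.45×1) = 2.1
E: 1 + 2.1 = 3.1
F: 1 + 3.1 = 4.1
G: 1 + (0.5×2 + 0.21×2.1 + 0.29×1) = 2.731
H: 1 + 4.1 = 5.1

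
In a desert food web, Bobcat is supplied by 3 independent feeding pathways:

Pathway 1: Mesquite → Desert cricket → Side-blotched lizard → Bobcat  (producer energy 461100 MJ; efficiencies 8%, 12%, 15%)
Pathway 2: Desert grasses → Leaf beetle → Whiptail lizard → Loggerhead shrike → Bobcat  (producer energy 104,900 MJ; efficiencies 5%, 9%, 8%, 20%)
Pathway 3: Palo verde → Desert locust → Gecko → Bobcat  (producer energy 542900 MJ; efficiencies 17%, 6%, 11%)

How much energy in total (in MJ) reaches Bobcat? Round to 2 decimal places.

Pathway 1: 461100 × 0.08 × 0.12 × 0.15 = 663.984 MJ
Pathway 2: 104900 × 0.05 × 0.09 × 0.08 × 0.2 = 7.5528 MJ
Pathway 3: 542900 × 0.17 × 0.06 × 0.11 = 609.1338 MJ
Total at Bobcat: 663.984 + 7.5528 + 609.1338 = 1280.6706 MJ

1280.67 MJ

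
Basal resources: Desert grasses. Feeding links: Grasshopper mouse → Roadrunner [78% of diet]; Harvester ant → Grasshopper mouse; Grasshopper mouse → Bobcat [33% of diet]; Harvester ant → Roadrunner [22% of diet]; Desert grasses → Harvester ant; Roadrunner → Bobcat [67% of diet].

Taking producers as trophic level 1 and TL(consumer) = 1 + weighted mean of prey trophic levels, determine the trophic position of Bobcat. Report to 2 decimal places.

Harvester ant: 1 + 1 = 2
Grasshopper mouse: 1 + 2 = 3
Roadrunner: 1 + (0.78×3 + 0.22×2) = 3.78
Bobcat: 1 + (0.33×3 + 0.67×3.78) = 4.5226

4.52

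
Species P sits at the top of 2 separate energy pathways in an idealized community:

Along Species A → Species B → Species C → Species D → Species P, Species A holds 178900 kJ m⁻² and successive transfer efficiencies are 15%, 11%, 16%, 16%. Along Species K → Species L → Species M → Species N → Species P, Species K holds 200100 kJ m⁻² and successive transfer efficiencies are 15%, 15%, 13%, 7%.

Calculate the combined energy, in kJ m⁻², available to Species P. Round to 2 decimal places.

116.54 kJ m⁻²

Via Species A: 178900 × 0.15 × 0.11 × 0.16 × 0.16 = 75.56736 kJ m⁻²
Via Species K: 200100 × 0.15 × 0.15 × 0.13 × 0.07 = 40.970475 kJ m⁻²
Total at Species P: 75.56736 + 40.970475 = 116.537835 kJ m⁻²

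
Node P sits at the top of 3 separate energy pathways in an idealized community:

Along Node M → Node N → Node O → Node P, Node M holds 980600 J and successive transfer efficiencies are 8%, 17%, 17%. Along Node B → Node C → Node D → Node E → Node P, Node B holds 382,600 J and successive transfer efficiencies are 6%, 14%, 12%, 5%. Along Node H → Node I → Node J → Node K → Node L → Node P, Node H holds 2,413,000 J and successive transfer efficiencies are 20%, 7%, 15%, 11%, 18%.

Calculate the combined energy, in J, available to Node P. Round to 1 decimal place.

Via Node M: 980600 × 0.08 × 0.17 × 0.17 = 2267.1472 J
Via Node B: 382600 × 0.06 × 0.14 × 0.12 × 0.05 = 19.28304 J
Via Node H: 2413000 × 0.2 × 0.07 × 0.15 × 0.11 × 0.18 = 100.33254 J
Total at Node P: 2267.1472 + 19.28304 + 100.33254 = 2386.76278 J

2386.8 J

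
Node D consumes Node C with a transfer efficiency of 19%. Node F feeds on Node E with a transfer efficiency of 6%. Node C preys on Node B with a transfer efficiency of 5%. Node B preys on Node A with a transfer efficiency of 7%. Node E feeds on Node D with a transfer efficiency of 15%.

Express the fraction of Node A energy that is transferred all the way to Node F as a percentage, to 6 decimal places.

Product of link efficiencies: 0.07 × 0.05 × 0.19 × 0.15 × 0.06 = 0.000005985
As a percentage: 0.000005985 × 100 = 0.000599%

0.000599%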